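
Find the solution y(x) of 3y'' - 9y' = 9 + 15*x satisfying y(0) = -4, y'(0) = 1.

Divide through by 3: y'' - 3y' = 3 + 5*x.
Characteristic equation r² - 3r = 0 factors as (r - 3)r = 0, so r = 3, 0.
Hence y_h = C1*exp(3*x) + C2.
Since 0 is a characteristic root (multiplicity 1), multiply the polynomial trial by x: try y_p = x*(A0 + A1*x). Substituting and matching coefficients of each power of x gives A0 = -14/9, A1 = -5/6, so y_p = -14*x/9 - 5*x^2/6.
General solution: y = C2 - 14*x/9 - 5*x^2/6 + C1*exp(3*x).
Apply the initial conditions: y(0) = C1 + C2 = -4 and y'(0) = -14/9 + 3*C1 = 1. Solving gives C1 = 23/27, C2 = -131/27.

y = -131/27 - 14*x/9 - 5*x**2/6 + 23*exp(3*x)/27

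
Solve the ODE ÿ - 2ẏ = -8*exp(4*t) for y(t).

Characteristic equation r² - 2r = 0 factors as (r - 2)r = 0, so r = 2, 0.
Hence y_h = C1*exp(2*t) + C2.
Try y_p = A*exp(4*t). Substituting into the equation and dividing by exp(4*t) gives A = -1, so y_p = -exp(4*t).

y = C2 - exp(4*t) + C1*exp(2*t)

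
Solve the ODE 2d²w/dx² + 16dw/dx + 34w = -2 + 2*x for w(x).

Divide through by 2: w'' + 8w' + 17w = -1 + x.
Characteristic equation r² + 8r + 17 = 0 has discriminant (8)² - 4·(17) = -4 < 0, so r = -4 ± i.
Hence w_h = C1*cos(x)*exp(-4*x) + C2*exp(-4*x)*sin(x).
For the particular solution try w_p = A0 + A1*x. Substituting and matching coefficients of each power of x gives A0 = -25/289, A1 = 1/17, so w_p = -25/289 + x/17.

w = -25/289 + x/17 + C1*cos(x)*exp(-4*x) + C2*exp(-4*x)*sin(x)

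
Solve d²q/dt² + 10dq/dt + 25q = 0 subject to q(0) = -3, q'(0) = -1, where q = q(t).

Characteristic equation r² + 10r + 25 = 0 has discriminant (10)² - 4·(25) = 0, so r = -5 is a repeated root.
Hence q_h = (C1 + C2*t)*exp(-5*t).
Apply the initial conditions: q(0) = C1 = -3 and q'(0) = C2 - 5*C1 = -1. Solving gives C1 = -3, C2 = -16.

q = -3*exp(-5*t) - 16*t*exp(-5*t)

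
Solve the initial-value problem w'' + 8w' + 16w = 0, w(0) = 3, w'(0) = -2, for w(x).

Characteristic equation r² + 8r + 16 = 0 has discriminant (8)² - 4·(16) = 0, so r = -4 is a repeated root.
Hence w_h = (C1 + C2*x)*exp(-4*x).
Apply the initial conditions: w(0) = C1 = 3 and w'(0) = C2 - 4*C1 = -2. Solving gives C1 = 3, C2 = 10.

w = 3*exp(-4*x) + 10*x*exp(-4*x)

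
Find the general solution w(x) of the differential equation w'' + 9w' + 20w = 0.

w = C1*exp(-5*x) + C2*exp(-4*x)

Characteristic equation r² + 9r + 20 = 0 factors as (r + 5)(r + 4) = 0, so r = -5, -4.
Hence w_h = C1*exp(-5*x) + C2*exp(-4*x).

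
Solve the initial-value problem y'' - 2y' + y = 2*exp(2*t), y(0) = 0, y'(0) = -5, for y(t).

y = -2*exp(t) + 2*exp(2*t) - 7*t*exp(t)

Characteristic equation r² - 2r + 1 = 0 has discriminant (-2)² - 4·(1) = 0, so r = 1 is a repeated root.
Hence y_h = (C1 + C2*t)*exp(t).
Try y_p = A*exp(2*t). Substituting into the equation and dividing by exp(2*t) gives A = 2, so y_p = 2*exp(2*t).
General solution: y = 2*exp(2*t) + C1*exp(t) + C2*t*exp(t).
Apply the initial conditions: y(0) = 2 + C1 = 0 and y'(0) = 4 + C1 + C2 = -5. Solving gives C1 = -2, C2 = -7.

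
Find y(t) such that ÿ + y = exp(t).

y = exp(t)/2 + C1*cos(t) + C2*sin(t)

Characteristic equation r² + 1 = 0 has discriminant (0)² - 4·(1) = -4 < 0, so r = ± i.
Hence y_h = C1*cos(t) + C2*sin(t).
Try y_p = A*exp(t). Substituting into the equation and dividing by exp(t) gives A = 1/2, so y_p = exp(t)/2.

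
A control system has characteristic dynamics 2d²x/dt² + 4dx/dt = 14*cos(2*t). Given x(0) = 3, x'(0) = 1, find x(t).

Divide through by 2: x'' + 2x' = 7*cos(2*t).
Characteristic equation r² + 2r = 0 factors as (r + 2)r = 0, so r = -2, 0.
Hence x_h = C1*exp(-2*t) + C2.
Try x_p = A*cos(2*t) + B*sin(2*t). Substituting and equating the coefficients of cos(2t) and sin(2t) gives A = -7/8, B = 7/8, so x_p = -7*cos(2*t)/8 + 7*sin(2*t)/8.
General solution: x = C2 - 7*cos(2*t)/8 + 7*sin(2*t)/8 + C1*exp(-2*t).
Apply the initial conditions: x(0) = -7/8 + C1 + C2 = 3 and x'(0) = 7/4 - 2*C1 = 1. Solving gives C1 = 3/8, C2 = 7/2.

x = 7/2 - 7*cos(2*t)/8 + 3*exp(-2*t)/8 + 7*sin(2*t)/8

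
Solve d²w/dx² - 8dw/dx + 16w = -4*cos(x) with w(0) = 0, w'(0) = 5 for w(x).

w = -60*cos(x)/289 + 32*sin(x)/289 + 60*exp(4*x)/289 + 69*x*exp(4*x)/17

Characteristic equation r² - 8r + 16 = 0 has discriminant (-8)² - 4·(16) = 0, so r = 4 is a repeated root.
Hence w_h = (C1 + C2*x)*exp(4*x).
Try w_p = A*cos(x) + B*sin(x). Substituting and equating the coefficients of cos(x) and sin(x) gives A = -60/289, B = 32/289, so w_p = -60*cos(x)/289 + 32*sin(x)/289.
General solution: w = -60*cos(x)/289 + 32*sin(x)/289 + C1*exp(4*x) + C2*x*exp(4*x).
Apply the initial conditions: w(0) = -60/289 + C1 = 0 and w'(0) = 32/289 + C2 + 4*C1 = 5. Solving gives C1 = 60/289, C2 = 69/17.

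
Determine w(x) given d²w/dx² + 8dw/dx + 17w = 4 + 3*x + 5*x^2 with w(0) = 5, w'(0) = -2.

Characteristic equation r² + 8r + 17 = 0 has discriminant (8)² - 4·(17) = -4 < 0, so r = -4 ± i.
Hence w_h = C1*cos(x)*exp(-4*x) + C2*exp(-4*x)*sin(x).
For the particular solution try w_p = A0 + A1*x + A2*x^2. Substituting and matching coefficients of each power of x gives A0 = 1218/4913, A1 = -29/289, A2 = 5/17, so w_p = 1218/4913 - 29*x/289 + 5*x^2/17.
General solution: w = 1218/4913 - 29*x/289 + 5*x^2/17 + C1*cos(x)*exp(-4*x) + C2*exp(-4*x)*sin(x).
Apply the initial conditions: w(0) = 1218/4913 + C1 = 5 and w'(0) = -29/289 + C2 - 4*C1 = -2. Solving gives C1 = 23347/4913, C2 = 84055/4913.

w = 1218/4913 - 29*x/289 + 5*x**2/17 + 23347*cos(x)*exp(-4*x)/4913 + 84055*exp(-4*x)*sin(x)/4913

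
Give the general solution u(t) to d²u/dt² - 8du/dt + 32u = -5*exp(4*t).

u = -5*exp(4*t)/16 + C1*cos(4*t)*exp(4*t) + C2*exp(4*t)*sin(4*t)

Characteristic equation r² - 8r + 32 = 0 has discriminant (-8)² - 4·(32) = -64 < 0, so r = 4 ± 4i.
Hence u_h = C1*cos(4*t)*exp(4*t) + C2*exp(4*t)*sin(4*t).
Try u_p = A*exp(4*t). Substituting into the equation and dividing by exp(4*t) gives A = -5/16, so u_p = -5*exp(4*t)/16.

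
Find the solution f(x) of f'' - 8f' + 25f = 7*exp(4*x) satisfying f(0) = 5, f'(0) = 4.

Characteristic equation r² - 8r + 25 = 0 has discriminant (-8)² - 4·(25) = -36 < 0, so r = 4 ± 3i.
Hence f_h = C1*cos(3*x)*exp(4*x) + C2*exp(4*x)*sin(3*x).
Try f_p = A*exp(4*x). Substituting into the equation and dividing by exp(4*x) gives A = 7/9, so f_p = 7*exp(4*x)/9.
General solution: f = 7*exp(4*x)/9 + C1*cos(3*x)*exp(4*x) + C2*exp(4*x)*sin(3*x).
Apply the initial conditions: f(0) = 7/9 + C1 = 5 and f'(0) = 28/9 + 3*C2 + 4*C1 = 4. Solving gives C1 = 38/9, C2 = -16/3.

f = 7*exp(4*x)/9 - 16*exp(4*x)*sin(3*x)/3 + 38*cos(3*x)*exp(4*x)/9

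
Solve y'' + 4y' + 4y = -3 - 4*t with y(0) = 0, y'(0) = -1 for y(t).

y = 1/4 - t - exp(-2*t)/4 - t*exp(-2*t)/2

Characteristic equation r² + 4r + 4 = 0 has discriminant (4)² - 4·(4) = 0, so r = -2 is a repeated root.
Hence y_h = (C1 + C2*t)*exp(-2*t).
For the particular solution try y_p = A0 + A1*t. Substituting and matching coefficients of each power of t gives A0 = 1/4, A1 = -1, so y_p = 1/4 - t.
General solution: y = 1/4 - t + C1*exp(-2*t) + C2*t*exp(-2*t).
Apply the initial conditions: y(0) = 1/4 + C1 = 0 and y'(0) = -1 + C2 - 2*C1 = -1. Solving gives C1 = -1/4, C2 = -1/2.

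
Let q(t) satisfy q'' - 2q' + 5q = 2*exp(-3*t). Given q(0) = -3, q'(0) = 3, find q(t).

q = exp(-3*t)/10 - 31*cos(2*t)*exp(t)/10 + 16*exp(t)*sin(2*t)/5

Characteristic equation r² - 2r + 5 = 0 has discriminant (-2)² - 4·(5) = -16 < 0, so r = 1 ± 2i.
Hence q_h = C1*cos(2*t)*exp(t) + C2*exp(t)*sin(2*t).
Try q_p = A*exp(-3*t). Substituting into the equation and dividing by exp(-3*t) gives A = 1/10, so q_p = exp(-3*t)/10.
General solution: q = exp(-3*t)/10 + C1*cos(2*t)*exp(t) + C2*exp(t)*sin(2*t).
Apply the initial conditions: q(0) = 1/10 + C1 = -3 and q'(0) = -3/10 + C1 + 2*C2 = 3. Solving gives C1 = -31/10, C2 = 16/5.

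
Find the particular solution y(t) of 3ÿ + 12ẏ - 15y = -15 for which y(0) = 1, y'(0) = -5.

y = 1 - 5*exp(t)/6 + 5*exp(-5*t)/6

Divide through by 3: y'' + 4y' - 5y = -5.
Characteristic equation r² + 4r - 5 = 0 factors as (r + 5)(r - 1) = 0, so r = -5, 1.
Hence y_h = C1*exp(-5*t) + C2*exp(t).
For the particular solution try y_p = A0. Substituting and matching coefficients of each power of t gives A0 = 1, so y_p = 1.
General solution: y = 1 + C1*exp(-5*t) + C2*exp(t).
Apply the initial conditions: y(0) = 1 + C1 + C2 = 1 and y'(0) = C2 - 5*C1 = -5. Solving gives C1 = 5/6, C2 = -5/6.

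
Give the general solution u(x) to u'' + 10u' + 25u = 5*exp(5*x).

Characteristic equation r² + 10r + 25 = 0 has discriminant (10)² - 4·(25) = 0, so r = -5 is a repeated root.
Hence u_h = (C1 + C2*x)*exp(-5*x).
Try u_p = A*exp(5*x). Substituting into the equation and dividing by exp(5*x) gives A = 1/20, so u_p = exp(5*x)/20.

u = exp(5*x)/20 + C1*exp(-5*x) + C2*x*exp(-5*x)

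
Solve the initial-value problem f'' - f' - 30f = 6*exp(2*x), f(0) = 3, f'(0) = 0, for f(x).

f = -3*exp(2*x)/14 + 3*exp(6*x)/2 + 12*exp(-5*x)/7

Characteristic equation r² - r - 30 = 0 factors as (r + 5)(r - 6) = 0, so r = -5, 6.
Hence f_h = C1*exp(-5*x) + C2*exp(6*x).
Try f_p = A*exp(2*x). Substituting into the equation and dividing by exp(2*x) gives A = -3/14, so f_p = -3*exp(2*x)/14.
General solution: f = -3*exp(2*x)/14 + C1*exp(-5*x) + C2*exp(6*x).
Apply the initial conditions: f(0) = -3/14 + C1 + C2 = 3 and f'(0) = -3/7 - 5*C1 + 6*C2 = 0. Solving gives C1 = 12/7, C2 = 3/2.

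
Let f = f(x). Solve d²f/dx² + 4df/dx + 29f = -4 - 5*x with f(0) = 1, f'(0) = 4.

f = -96/841 - 5*x/29 + 937*cos(5*x)*exp(-2*x)/841 + 5383*exp(-2*x)*sin(5*x)/4205

Characteristic equation r² + 4r + 29 = 0 has discriminant (4)² - 4·(29) = -100 < 0, so r = -2 ± 5i.
Hence f_h = C1*cos(5*x)*exp(-2*x) + C2*exp(-2*x)*sin(5*x).
For the particular solution try f_p = A0 + A1*x. Substituting and matching coefficients of each power of x gives A0 = -96/841, A1 = -5/29, so f_p = -96/841 - 5*x/29.
General solution: f = -96/841 - 5*x/29 + C1*cos(5*x)*exp(-2*x) + C2*exp(-2*x)*sin(5*x).
Apply the initial conditions: f(0) = -96/841 + C1 = 1 and f'(0) = -5/29 - 2*C1 + 5*C2 = 4. Solving gives C1 = 937/841, C2 = 5383/4205.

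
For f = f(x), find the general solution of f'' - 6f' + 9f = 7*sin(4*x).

f = -49*sin(4*x)/625 + 168*cos(4*x)/625 + C1*exp(3*x) + C2*x*exp(3*x)

Characteristic equation r² - 6r + 9 = 0 has discriminant (-6)² - 4·(9) = 0, so r = 3 is a repeated root.
Hence f_h = (C1 + C2*x)*exp(3*x).
Try f_p = A*cos(4*x) + B*sin(4*x). Substituting and equating the coefficients of cos(4x) and sin(4x) gives A = 168/625, B = -49/625, so f_p = -49*sin(4*x)/625 + 168*cos(4*x)/625.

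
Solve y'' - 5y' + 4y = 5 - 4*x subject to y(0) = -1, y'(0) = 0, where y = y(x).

Characteristic equation r² - 5r + 4 = 0 factors as (r - 1)(r - 4) = 0, so r = 1, 4.
Hence y_h = C1*exp(x) + C2*exp(4*x).
For the particular solution try y_p = A0 + A1*x. Substituting and matching coefficients of each power of x gives A0 = 0, A1 = -1, so y_p = -x.
General solution: y = -x + C1*exp(x) + C2*exp(4*x).
Apply the initial conditions: y(0) = C1 + C2 = -1 and y'(0) = -1 + C1 + 4*C2 = 0. Solving gives C1 = -5/3, C2 = 2/3.

y = -x - 5*exp(x)/3 + 2*exp(4*x)/3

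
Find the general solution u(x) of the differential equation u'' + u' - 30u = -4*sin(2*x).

u = cos(2*x)/145 + 17*sin(2*x)/145 + C1*exp(-6*x) + C2*exp(5*x)

Characteristic equation r² + r - 30 = 0 factors as (r + 6)(r - 5) = 0, so r = -6, 5.
Hence u_h = C1*exp(-6*x) + C2*exp(5*x).
Try u_p = A*cos(2*x) + B*sin(2*x). Substituting and equating the coefficients of cos(2x) and sin(2x) gives A = 1/145, B = 17/145, so u_p = cos(2*x)/145 + 17*sin(2*x)/145.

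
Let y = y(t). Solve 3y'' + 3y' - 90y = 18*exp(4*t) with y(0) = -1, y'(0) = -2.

y = -12*exp(-6*t)/55 - 3*exp(4*t)/5 - 2*exp(5*t)/11

Divide through by 3: y'' + y' - 30y = 6*exp(4*t).
Characteristic equation r² + r - 30 = 0 factors as (r + 6)(r - 5) = 0, so r = -6, 5.
Hence y_h = C1*exp(-6*t) + C2*exp(5*t).
Try y_p = A*exp(4*t). Substituting into the equation and dividing by exp(4*t) gives A = -3/5, so y_p = -3*exp(4*t)/5.
General solution: y = -3*exp(4*t)/5 + C1*exp(-6*t) + C2*exp(5*t).
Apply the initial conditions: y(0) = -3/5 + C1 + C2 = -1 and y'(0) = -12/5 - 6*C1 + 5*C2 = -2. Solving gives C1 = -12/55, C2 = -2/11.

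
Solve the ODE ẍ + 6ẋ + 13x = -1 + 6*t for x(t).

x = -49/169 + 6*t/13 + C1*cos(2*t)*exp(-3*t) + C2*exp(-3*t)*sin(2*t)

Characteristic equation r² + 6r + 13 = 0 has discriminant (6)² - 4·(13) = -16 < 0, so r = -3 ± 2i.
Hence x_h = C1*cos(2*t)*exp(-3*t) + C2*exp(-3*t)*sin(2*t).
For the particular solution try x_p = A0 + A1*t. Substituting and matching coefficients of each power of t gives A0 = -49/169, A1 = 6/13, so x_p = -49/169 + 6*t/13.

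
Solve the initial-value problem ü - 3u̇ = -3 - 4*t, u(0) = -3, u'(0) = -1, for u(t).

Characteristic equation r² - 3r = 0 factors as (r - 3)r = 0, so r = 3, 0.
Hence u_h = C1*exp(3*t) + C2.
Since 0 is a characteristic root (multiplicity 1), multiply the polynomial trial by t: try u_p = t*(A0 + A1*t). Substituting and matching coefficients of each power of t gives A0 = 13/9, A1 = 2/3, so u_p = 2*t^2/3 + 13*t/9.
General solution: u = C2 + 2*t^2/3 + 13*t/9 + C1*exp(3*t).
Apply the initial conditions: u(0) = C1 + C2 = -3 and u'(0) = 13/9 + 3*C1 = -1. Solving gives C1 = -22/27, C2 = -59/27.

u = -59/27 - 22*exp(3*t)/27 + 2*t**2/3 + 13*t/9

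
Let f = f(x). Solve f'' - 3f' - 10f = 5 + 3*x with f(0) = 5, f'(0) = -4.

Characteristic equation r² - 3r - 10 = 0 factors as (r - 5)(r + 2) = 0, so r = 5, -2.
Hence f_h = C1*exp(5*x) + C2*exp(-2*x).
For the particular solution try f_p = A0 + A1*x. Substituting and matching coefficients of each power of x gives A0 = -41/100, A1 = -3/10, so f_p = -41/100 - 3*x/10.
General solution: f = -41/100 - 3*x/10 + C1*exp(5*x) + C2*exp(-2*x).
Apply the initial conditions: f(0) = -41/100 + C1 + C2 = 5 and f'(0) = -3/10 - 2*C2 + 5*C1 = -4. Solving gives C1 = 178/175, C2 = 123/28.

f = -41/100 - 3*x/10 + 123*exp(-2*x)/28 + 178*exp(5*x)/175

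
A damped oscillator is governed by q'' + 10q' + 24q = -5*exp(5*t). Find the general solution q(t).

q = -5*exp(5*t)/99 + C1*exp(-6*t) + C2*exp(-4*t)

Characteristic equation r² + 10r + 24 = 0 factors as (r + 6)(r + 4) = 0, so r = -6, -4.
Hence q_h = C1*exp(-6*t) + C2*exp(-4*t).
Try q_p = A*exp(5*t). Substituting into the equation and dividing by exp(5*t) gives A = -5/99, so q_p = -5*exp(5*t)/99.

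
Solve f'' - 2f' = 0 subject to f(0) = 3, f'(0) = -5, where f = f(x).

Characteristic equation r² - 2r = 0 factors as (r - 2)r = 0, so r = 2, 0.
Hence f_h = C1*exp(2*x) + C2.
Apply the initial conditions: f(0) = C1 + C2 = 3 and f'(0) = 2*C1 = -5. Solving gives C1 = -5/2, C2 = 11/2.

f = 11/2 - 5*exp(2*x)/2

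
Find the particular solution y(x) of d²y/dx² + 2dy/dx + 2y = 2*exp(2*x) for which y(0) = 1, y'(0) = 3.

Characteristic equation r² + 2r + 2 = 0 has discriminant (2)² - 4·(2) = -4 < 0, so r = -1 ± i.
Hence y_h = C1*cos(x)*exp(-x) + C2*exp(-x)*sin(x).
Try y_p = A*exp(2*x). Substituting into the equation and dividing by exp(2*x) gives A = 1/5, so y_p = exp(2*x)/5.
General solution: y = exp(2*x)/5 + C1*cos(x)*exp(-x) + C2*exp(-x)*sin(x).
Apply the initial conditions: y(0) = 1/5 + C1 = 1 and y'(0) = 2/5 + C2 - C1 = 3. Solving gives C1 = 4/5, C2 = 17/5.

y = exp(2*x)/5 + 4*cos(x)*exp(-x)/5 + 17*exp(-x)*sin(x)/5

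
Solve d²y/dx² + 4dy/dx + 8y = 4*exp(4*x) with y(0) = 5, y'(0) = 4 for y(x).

Characteristic equation r² + 4r + 8 = 0 has discriminant (4)² - 4·(8) = -16 < 0, so r = -2 ± 2i.
Hence y_h = C1*cos(2*x)*exp(-2*x) + C2*exp(-2*x)*sin(2*x).
Try y_p = A*exp(4*x). Substituting into the equation and dividing by exp(4*x) gives A = 1/10, so y_p = exp(4*x)/10.
General solution: y = exp(4*x)/10 + C1*cos(2*x)*exp(-2*x) + C2*exp(-2*x)*sin(2*x).
Apply the initial conditions: y(0) = 1/10 + C1 = 5 and y'(0) = 2/5 - 2*C1 + 2*C2 = 4. Solving gives C1 = 49/10, C2 = 67/10.

y = exp(4*x)/10 + 49*cos(2*x)*exp(-2*x)/10 + 67*exp(-2*x)*sin(2*x)/10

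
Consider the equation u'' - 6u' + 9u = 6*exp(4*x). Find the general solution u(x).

Characteristic equation r² - 6r + 9 = 0 has discriminant (-6)² - 4·(9) = 0, so r = 3 is a repeated root.
Hence u_h = (C1 + C2*x)*exp(3*x).
Try u_p = A*exp(4*x). Substituting into the equation and dividing by exp(4*x) gives A = 6, so u_p = 6*exp(4*x).

u = 6*exp(4*x) + C1*exp(3*x) + C2*x*exp(3*x)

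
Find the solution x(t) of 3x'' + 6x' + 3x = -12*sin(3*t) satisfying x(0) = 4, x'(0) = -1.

Divide through by 3: x'' + 2x' + x = -4*sin(3*t).
Characteristic equation r² + 2r + 1 = 0 has discriminant (2)² - 4·(1) = 0, so r = -1 is a repeated root.
Hence x_h = (C1 + C2*t)*exp(-t).
Try x_p = A*cos(3*t) + B*sin(3*t). Substituting and equating the coefficients of cos(3t) and sin(3t) gives A = 6/25, B = 8/25, so x_p = 6*cos(3*t)/25 + 8*sin(3*t)/25.
General solution: x = 6*cos(3*t)/25 + 8*sin(3*t)/25 + C1*exp(-t) + C2*t*exp(-t).
Apply the initial conditions: x(0) = 6/25 + C1 = 4 and x'(0) = 24/25 + C2 - C1 = -1. Solving gives C1 = 94/25, C2 = 9/5.

x = 6*cos(3*t)/25 + 8*sin(3*t)/25 + 94*exp(-t)/25 + 9*t*exp(-t)/5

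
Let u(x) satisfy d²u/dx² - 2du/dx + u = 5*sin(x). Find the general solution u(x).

u = 5*cos(x)/2 + C1*exp(x) + C2*x*exp(x)

Characteristic equation r² - 2r + 1 = 0 has discriminant (-2)² - 4·(1) = 0, so r = 1 is a repeated root.
Hence u_h = (C1 + C2*x)*exp(x).
Try u_p = A*cos(x) + B*sin(x). Substituting and equating the coefficients of cos(x) and sin(x) gives A = 5/2, B = 0, so u_p = 5*cos(x)/2.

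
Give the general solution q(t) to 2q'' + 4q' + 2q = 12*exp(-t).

Divide through by 2: q'' + 2q' + q = 6*exp(-t).
Characteristic equation r² + 2r + 1 = 0 has discriminant (2)² - 4·(1) = 0, so r = -1 is a repeated root.
Hence q_h = (C1 + C2*t)*exp(-t).
Since exp(-t) solves the homogeneous equation (r = -1 is a root of multiplicity 2), multiply the trial by t^2. Try q_p = A*t^2*exp(-t). Substituting into the equation and dividing by exp(-t) gives A = 3, so q_p = 3*t^2*exp(-t).

q = C1*exp(-t) + 3*t**2*exp(-t) + C2*t*exp(-t)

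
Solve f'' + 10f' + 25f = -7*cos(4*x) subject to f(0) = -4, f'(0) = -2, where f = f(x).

Characteristic equation r² + 10r + 25 = 0 has discriminant (10)² - 4·(25) = 0, so r = -5 is a repeated root.
Hence f_h = (C1 + C2*x)*exp(-5*x).
Try f_p = A*cos(4*x) + B*sin(4*x). Substituting and equating the coefficients of cos(4x) and sin(4x) gives A = -63/1681, B = -280/1681, so f_p = -280*sin(4*x)/1681 - 63*cos(4*x)/1681.
General solution: f = -280*sin(4*x)/1681 - 63*cos(4*x)/1681 + C1*exp(-5*x) + C2*x*exp(-5*x).
Apply the initial conditions: f(0) = -63/1681 + C1 = -4 and f'(0) = -1120/1681 + C2 - 5*C1 = -2. Solving gives C1 = -6661/1681, C2 = -867/41.

f = -6661*exp(-5*x)/1681 - 280*sin(4*x)/1681 - 63*cos(4*x)/1681 - 867*x*exp(-5*x)/41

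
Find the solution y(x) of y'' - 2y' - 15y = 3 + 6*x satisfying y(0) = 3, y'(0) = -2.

Characteristic equation r² - 2r - 15 = 0 factors as (r + 3)(r - 5) = 0, so r = -3, 5.
Hence y_h = C1*exp(-3*x) + C2*exp(5*x).
For the particular solution try y_p = A0 + A1*x. Substituting and matching coefficients of each power of x gives A0 = -11/75, A1 = -2/5, so y_p = -11/75 - 2*x/5.
General solution: y = -11/75 - 2*x/5 + C1*exp(-3*x) + C2*exp(5*x).
Apply the initial conditions: y(0) = -11/75 + C1 + C2 = 3 and y'(0) = -2/5 - 3*C1 + 5*C2 = -2. Solving gives C1 = 13/6, C2 = 49/50.

y = -11/75 - 2*x/5 + 13*exp(-3*x)/6 + 49*exp(5*x)/50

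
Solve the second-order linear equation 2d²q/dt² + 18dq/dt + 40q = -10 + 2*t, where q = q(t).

q = -109/400 + t/20 + C1*exp(-5*t) + C2*exp(-4*t)

Divide through by 2: q'' + 9q' + 20q = -5 + t.
Characteristic equation r² + 9r + 20 = 0 factors as (r + 5)(r + 4) = 0, so r = -5, -4.
Hence q_h = C1*exp(-5*t) + C2*exp(-4*t).
For the particular solution try q_p = A0 + A1*t. Substituting and matching coefficients of each power of t gives A0 = -109/400, A1 = 1/20, so q_p = -109/400 + t/20.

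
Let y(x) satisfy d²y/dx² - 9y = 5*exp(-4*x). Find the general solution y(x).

Characteristic equation r² - 9 = 0 factors as (r + 3)(r - 3) = 0, so r = -3, 3.
Hence y_h = C1*exp(-3*x) + C2*exp(3*x).
Try y_p = A*exp(-4*x). Substituting into the equation and dividing by exp(-4*x) gives A = 5/7, so y_p = 5*exp(-4*x)/7.

y = 5*exp(-4*x)/7 + C1*exp(-3*x) + C2*exp(3*x)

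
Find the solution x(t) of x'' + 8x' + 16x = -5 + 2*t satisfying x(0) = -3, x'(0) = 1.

Characteristic equation r² + 8r + 16 = 0 has discriminant (8)² - 4·(16) = 0, so r = -4 is a repeated root.
Hence x_h = (C1 + C2*t)*exp(-4*t).
For the particular solution try x_p = A0 + A1*t. Substituting and matching coefficients of each power of t gives A0 = -3/8, A1 = 1/8, so x_p = -3/8 + t/8.
General solution: x = -3/8 + t/8 + C1*exp(-4*t) + C2*t*exp(-4*t).
Apply the initial conditions: x(0) = -3/8 + C1 = -3 and x'(0) = 1/8 + C2 - 4*C1 = 1. Solving gives C1 = -21/8, C2 = -77/8.

x = -3/8 - 21*exp(-4*t)/8 + t/8 - 77*t*exp(-4*t)/8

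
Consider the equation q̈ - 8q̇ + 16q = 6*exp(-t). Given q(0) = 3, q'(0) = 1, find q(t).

Characteristic equation r² - 8r + 16 = 0 has discriminant (-8)² - 4·(16) = 0, so r = 4 is a repeated root.
Hence q_h = (C1 + C2*t)*exp(4*t).
Try q_p = A*exp(-t). Substituting into the equation and dividing by exp(-t) gives A = 6/25, so q_p = 6*exp(-t)/25.
General solution: q = 6*exp(-t)/25 + C1*exp(4*t) + C2*t*exp(4*t).
Apply the initial conditions: q(0) = 6/25 + C1 = 3 and q'(0) = -6/25 + C2 + 4*C1 = 1. Solving gives C1 = 69/25, C2 = -49/5.

q = 6*exp(-t)/25 + 69*exp(4*t)/25 - 49*t*exp(4*t)/5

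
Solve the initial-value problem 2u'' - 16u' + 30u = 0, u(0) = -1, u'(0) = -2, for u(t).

u = exp(5*t)/2 - 3*exp(3*t)/2

Divide through by 2: u'' - 8u' + 15u = 0.
Characteristic equation r² - 8r + 15 = 0 factors as (r - 3)(r - 5) = 0, so r = 3, 5.
Hence u_h = C1*exp(3*t) + C2*exp(5*t).
Apply the initial conditions: u(0) = C1 + C2 = -1 and u'(0) = 3*C1 + 5*C2 = -2. Solving gives C1 = -3/2, C2 = 1/2.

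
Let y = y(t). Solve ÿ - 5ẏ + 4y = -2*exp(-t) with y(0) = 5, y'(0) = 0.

Characteristic equation r² - 5r + 4 = 0 factors as (r - 4)(r - 1) = 0, so r = 4, 1.
Hence y_h = C1*exp(4*t) + C2*exp(t).
Try y_p = A*exp(-t). Substituting into the equation and dividing by exp(-t) gives A = -1/5, so y_p = -exp(-t)/5.
General solution: y = -exp(-t)/5 + C1*exp(4*t) + C2*exp(t).
Apply the initial conditions: y(0) = -1/5 + C1 + C2 = 5 and y'(0) = 1/5 + C2 + 4*C1 = 0. Solving gives C1 = -9/5, C2 = 7.

y = 7*exp(t) - 9*exp(4*t)/5 - exp(-t)/5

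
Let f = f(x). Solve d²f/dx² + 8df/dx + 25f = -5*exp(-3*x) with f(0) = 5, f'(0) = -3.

Characteristic equation r² + 8r + 25 = 0 has discriminant (8)² - 4·(25) = -36 < 0, so r = -4 ± 3i.
Hence f_h = C1*cos(3*x)*exp(-4*x) + C2*exp(-4*x)*sin(3*x).
Try f_p = A*exp(-3*x). Substituting into the equation and dividing by exp(-3*x) gives A = -1/2, so f_p = -exp(-3*x)/2.
General solution: f = -exp(-3*x)/2 + C1*cos(3*x)*exp(-4*x) + C2*exp(-4*x)*sin(3*x).
Apply the initial conditions: f(0) = -1/2 + C1 = 5 and f'(0) = 3/2 - 4*C1 + 3*C2 = -3. Solving gives C1 = 11/2, C2 = 35/6.

f = -exp(-3*x)/2 + 11*cos(3*x)*exp(-4*x)/2 + 35*exp(-4*x)*sin(3*x)/6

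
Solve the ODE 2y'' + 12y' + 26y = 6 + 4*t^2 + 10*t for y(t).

Divide through by 2: y'' + 6y' + 13y = 3 + 2*t^2 + 5*t.
Characteristic equation r² + 6r + 13 = 0 has discriminant (6)² - 4·(13) = -16 < 0, so r = -3 ± 2i.
Hence y_h = C1*cos(2*t)*exp(-3*t) + C2*exp(-3*t)*sin(2*t).
For the particular solution try y_p = A0 + A1*t + A2*t^2. Substituting and matching coefficients of each power of t gives A0 = 209/2197, A1 = 41/169, A2 = 2/13, so y_p = 209/2197 + 2*t^2/13 + 41*t/169.

y = 209/2197 + 2*t**2/13 + 41*t/169 + C1*cos(2*t)*exp(-3*t) + C2*exp(-3*t)*sin(2*t)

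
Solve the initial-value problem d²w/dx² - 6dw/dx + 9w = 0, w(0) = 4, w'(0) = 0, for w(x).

Characteristic equation r² - 6r + 9 = 0 has discriminant (-6)² - 4·(9) = 0, so r = 3 is a repeated root.
Hence w_h = (C1 + C2*x)*exp(3*x).
Apply the initial conditions: w(0) = C1 = 4 and w'(0) = C2 + 3*C1 = 0. Solving gives C1 = 4, C2 = -12.

w = 4*exp(3*x) - 12*x*exp(3*x)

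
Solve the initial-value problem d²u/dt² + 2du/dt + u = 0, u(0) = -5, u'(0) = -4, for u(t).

Characteristic equation r² + 2r + 1 = 0 has discriminant (2)² - 4·(1) = 0, so r = -1 is a repeated root.
Hence u_h = (C1 + C2*t)*exp(-t).
Apply the initial conditions: u(0) = C1 = -5 and u'(0) = C2 - C1 = -4. Solving gives C1 = -5, C2 = -9.

u = -5*exp(-t) - 9*t*exp(-t)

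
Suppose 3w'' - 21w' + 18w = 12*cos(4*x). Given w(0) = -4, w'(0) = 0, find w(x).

Divide through by 3: w'' - 7w' + 6w = 4*cos(4*x).
Characteristic equation r² - 7r + 6 = 0 factors as (r - 1)(r - 6) = 0, so r = 1, 6.
Hence w_h = C1*exp(x) + C2*exp(6*x).
Try w_p = A*cos(4*x) + B*sin(4*x). Substituting and equating the coefficients of cos(4x) and sin(4x) gives A = -10/221, B = -28/221, so w_p = -28*sin(4*x)/221 - 10*cos(4*x)/221.
General solution: w = -28*sin(4*x)/221 - 10*cos(4*x)/221 + C1*exp(x) + C2*exp(6*x).
Apply the initial conditions: w(0) = -10/221 + C1 + C2 = -4 and w'(0) = -112/221 + C1 + 6*C2 = 0. Solving gives C1 = -412/85, C2 = 58/65.

w = -412*exp(x)/85 - 28*sin(4*x)/221 - 10*cos(4*x)/221 + 58*exp(6*x)/65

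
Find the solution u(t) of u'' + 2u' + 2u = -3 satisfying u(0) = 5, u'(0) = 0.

u = -3/2 + 13*cos(t)*exp(-t)/2 + 13*exp(-t)*sin(t)/2

Characteristic equation r² + 2r + 2 = 0 has discriminant (2)² - 4·(2) = -4 < 0, so r = -1 ± i.
Hence u_h = C1*cos(t)*exp(-t) + C2*exp(-t)*sin(t).
For the particular solution try u_p = A0. Substituting and matching coefficients of each power of t gives A0 = -3/2, so u_p = -3/2.
General solution: u = -3/2 + C1*cos(t)*exp(-t) + C2*exp(-t)*sin(t).
Apply the initial conditions: u(0) = -3/2 + C1 = 5 and u'(0) = C2 - C1 = 0. Solving gives C1 = 13/2, C2 = 13/2.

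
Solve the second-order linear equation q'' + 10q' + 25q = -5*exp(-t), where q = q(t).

Characteristic equation r² + 10r + 25 = 0 has discriminant (10)² - 4·(25) = 0, so r = -5 is a repeated root.
Hence q_h = (C1 + C2*t)*exp(-5*t).
Try q_p = A*exp(-t). Substituting into the equation and dividing by exp(-t) gives A = -5/16, so q_p = -5*exp(-t)/16.

q = -5*exp(-t)/16 + C1*exp(-5*t) + C2*t*exp(-5*t)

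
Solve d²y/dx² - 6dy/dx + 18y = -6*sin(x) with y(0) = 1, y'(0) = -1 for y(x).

y = -102*sin(x)/325 - 36*cos(x)/325 - 1306*exp(3*x)*sin(3*x)/975 + 361*cos(3*x)*exp(3*x)/325

Characteristic equation r² - 6r + 18 = 0 has discriminant (-6)² - 4·(18) = -36 < 0, so r = 3 ± 3i.
Hence y_h = C1*cos(3*x)*exp(3*x) + C2*exp(3*x)*sin(3*x).
Try y_p = A*cos(x) + B*sin(x). Substituting and equating the coefficients of cos(x) and sin(x) gives A = -36/325, B = -102/325, so y_p = -102*sin(x)/325 - 36*cos(x)/325.
General solution: y = -102*sin(x)/325 - 36*cos(x)/325 + C1*cos(3*x)*exp(3*x) + C2*exp(3*x)*sin(3*x).
Apply the initial conditions: y(0) = -36/325 + C1 = 1 and y'(0) = -102/325 + 3*C1 + 3*C2 = -1. Solving gives C1 = 361/325, C2 = -1306/975.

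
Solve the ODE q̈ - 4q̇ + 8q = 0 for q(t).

q = C1*cos(2*t)*exp(2*t) + C2*exp(2*t)*sin(2*t)

Characteristic equation r² - 4r + 8 = 0 has discriminant (-4)² - 4·(8) = -16 < 0, so r = 2 ± 2i.
Hence q_h = C1*cos(2*t)*exp(2*t) + C2*exp(2*t)*sin(2*t).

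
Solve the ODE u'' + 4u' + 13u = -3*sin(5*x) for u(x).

u = 9*sin(5*x)/136 + 15*cos(5*x)/136 + C1*cos(3*x)*exp(-2*x) + C2*exp(-2*x)*sin(3*x)

Characteristic equation r² + 4r + 13 = 0 has discriminant (4)² - 4·(13) = -36 < 0, so r = -2 ± 3i.
Hence u_h = C1*cos(3*x)*exp(-2*x) + C2*exp(-2*x)*sin(3*x).
Try u_p = A*cos(5*x) + B*sin(5*x). Substituting and equating the coefficients of cos(5x) and sin(5x) gives A = 15/136, B = 9/136, so u_p = 9*sin(5*x)/136 + 15*cos(5*x)/136.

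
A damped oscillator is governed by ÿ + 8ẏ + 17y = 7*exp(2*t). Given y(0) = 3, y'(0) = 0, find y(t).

Characteristic equation r² + 8r + 17 = 0 has discriminant (8)² - 4·(17) = -4 < 0, so r = -4 ± i.
Hence y_h = C1*cos(t)*exp(-4*t) + C2*exp(-4*t)*sin(t).
Try y_p = A*exp(2*t). Substituting into the equation and dividing by exp(2*t) gives A = 7/37, so y_p = 7*exp(2*t)/37.
General solution: y = 7*exp(2*t)/37 + C1*cos(t)*exp(-4*t) + C2*exp(-4*t)*sin(t).
Apply the initial conditions: y(0) = 7/37 + C1 = 3 and y'(0) = 14/37 + C2 - 4*C1 = 0. Solving gives C1 = 104/37, C2 = 402/37.

y = 7*exp(2*t)/37 + 104*cos(t)*exp(-4*t)/37 + 402*exp(-4*t)*sin(t)/37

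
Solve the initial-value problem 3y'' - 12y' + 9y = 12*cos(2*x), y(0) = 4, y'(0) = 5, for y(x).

y = -32*sin(2*x)/65 - 4*cos(2*x)/65 + 25*exp(3*x)/26 + 31*exp(x)/10

Divide through by 3: y'' - 4y' + 3y = 4*cos(2*x).
Characteristic equation r² - 4r + 3 = 0 factors as (r - 3)(r - 1) = 0, so r = 3, 1.
Hence y_h = C1*exp(3*x) + C2*exp(x).
Try y_p = A*cos(2*x) + B*sin(2*x). Substituting and equating the coefficients of cos(2x) and sin(2x) gives A = -4/65, B = -32/65, so y_p = -32*sin(2*x)/65 - 4*cos(2*x)/65.
General solution: y = -32*sin(2*x)/65 - 4*cos(2*x)/65 + C1*exp(3*x) + C2*exp(x).
Apply the initial conditions: y(0) = -4/65 + C1 + C2 = 4 and y'(0) = -64/65 + C2 + 3*C1 = 5. Solving gives C1 = 25/26, C2 = 31/10.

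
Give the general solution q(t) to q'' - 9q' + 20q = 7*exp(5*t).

q = C1*exp(4*t) + C2*exp(5*t) + 7*t*exp(5*t)

Characteristic equation r² - 9r + 20 = 0 factors as (r - 4)(r - 5) = 0, so r = 4, 5.
Hence q_h = C1*exp(4*t) + C2*exp(5*t).
Since exp(5*t) solves the homogeneous equation (r = 5 is a root of multiplicity 1), multiply the trial by t. Try q_p = A*t*exp(5*t). Substituting into the equation and dividing by exp(5*t) gives A = 7, so q_p = 7*t*exp(5*t).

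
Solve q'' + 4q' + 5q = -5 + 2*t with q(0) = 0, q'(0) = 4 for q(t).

q = -33/25 + 2*t/5 + 33*cos(t)*exp(-2*t)/25 + 156*exp(-2*t)*sin(t)/25

Characteristic equation r² + 4r + 5 = 0 has discriminant (4)² - 4·(5) = -4 < 0, so r = -2 ± i.
Hence q_h = C1*cos(t)*exp(-2*t) + C2*exp(-2*t)*sin(t).
For the particular solution try q_p = A0 + A1*t. Substituting and matching coefficients of each power of t gives A0 = -33/25, A1 = 2/5, so q_p = -33/25 + 2*t/5.
General solution: q = -33/25 + 2*t/5 + C1*cos(t)*exp(-2*t) + C2*exp(-2*t)*sin(t).
Apply the initial conditions: q(0) = -33/25 + C1 = 0 and q'(0) = 2/5 + C2 - 2*C1 = 4. Solving gives C1 = 33/25, C2 = 156/25.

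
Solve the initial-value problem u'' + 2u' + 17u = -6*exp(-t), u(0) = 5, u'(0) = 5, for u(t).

Characteristic equation r² + 2r + 17 = 0 has discriminant (2)² - 4·(17) = -64 < 0, so r = -1 ± 4i.
Hence u_h = C1*cos(4*t)*exp(-t) + C2*exp(-t)*sin(4*t).
Try u_p = A*exp(-t). Substituting into the equation and dividing by exp(-t) gives A = -3/8, so u_p = -3*exp(-t)/8.
General solution: u = -3*exp(-t)/8 + C1*cos(4*t)*exp(-t) + C2*exp(-t)*sin(4*t).
Apply the initial conditions: u(0) = -3/8 + C1 = 5 and u'(0) = 3/8 - C1 + 4*C2 = 5. Solving gives C1 = 43/8, C2 = 5/2.

u = -3*exp(-t)/8 + 5*exp(-t)*sin(4*t)/2 + 43*cos(4*t)*exp(-t)/8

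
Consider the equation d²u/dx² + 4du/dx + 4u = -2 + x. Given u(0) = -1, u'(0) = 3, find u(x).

u = -3/4 - exp(-2*x)/4 + x/4 + 9*x*exp(-2*x)/4

Characteristic equation r² + 4r + 4 = 0 has discriminant (4)² - 4·(4) = 0, so r = -2 is a repeated root.
Hence u_h = (C1 + C2*x)*exp(-2*x).
For the particular solution try u_p = A0 + A1*x. Substituting and matching coefficients of each power of x gives A0 = -3/4, A1 = 1/4, so u_p = -3/4 + x/4.
General solution: u = -3/4 + x/4 + C1*exp(-2*x) + C2*x*exp(-2*x).
Apply the initial conditions: u(0) = -3/4 + C1 = -1 and u'(0) = 1/4 + C2 - 2*C1 = 3. Solving gives C1 = -1/4, C2 = 9/4.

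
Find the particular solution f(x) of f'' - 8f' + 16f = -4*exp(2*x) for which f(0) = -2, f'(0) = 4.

f = -exp(2*x) - exp(4*x) + 10*x*exp(4*x)

Characteristic equation r² - 8r + 16 = 0 has discriminant (-8)² - 4·(16) = 0, so r = 4 is a repeated root.
Hence f_h = (C1 + C2*x)*exp(4*x).
Try f_p = A*exp(2*x). Substituting into the equation and dividing by exp(2*x) gives A = -1, so f_p = -exp(2*x).
General solution: f = -exp(2*x) + C1*exp(4*x) + C2*x*exp(4*x).
Apply the initial conditions: f(0) = -1 + C1 = -2 and f'(0) = -2 + C2 + 4*C1 = 4. Solving gives C1 = -1, C2 = 10.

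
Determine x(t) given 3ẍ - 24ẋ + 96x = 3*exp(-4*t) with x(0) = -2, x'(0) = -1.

x = exp(-4*t)/80 - 161*cos(4*t)*exp(4*t)/80 + 71*exp(4*t)*sin(4*t)/40

Divide through by 3: x'' - 8x' + 32x = exp(-4*t).
Characteristic equation r² - 8r + 32 = 0 has discriminant (-8)² - 4·(32) = -64 < 0, so r = 4 ± 4i.
Hence x_h = C1*cos(4*t)*exp(4*t) + C2*exp(4*t)*sin(4*t).
Try x_p = A*exp(-4*t). Substituting into the equation and dividing by exp(-4*t) gives A = 1/80, so x_p = exp(-4*t)/80.
General solution: x = exp(-4*t)/80 + C1*cos(4*t)*exp(4*t) + C2*exp(4*t)*sin(4*t).
Apply the initial conditions: x(0) = 1/80 + C1 = -2 and x'(0) = -1/20 + 4*C1 + 4*C2 = -1. Solving gives C1 = -161/80, C2 = 71/40.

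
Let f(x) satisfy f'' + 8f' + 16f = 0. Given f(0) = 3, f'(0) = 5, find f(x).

Characteristic equation r² + 8r + 16 = 0 has discriminant (8)² - 4·(16) = 0, so r = -4 is a repeated root.
Hence f_h = (C1 + C2*x)*exp(-4*x).
Apply the initial conditions: f(0) = C1 = 3 and f'(0) = C2 - 4*C1 = 5. Solving gives C1 = 3, C2 = 17.

f = 3*exp(-4*x) + 17*x*exp(-4*x)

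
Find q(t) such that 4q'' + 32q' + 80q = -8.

q = -1/10 + C1*cos(2*t)*exp(-4*t) + C2*exp(-4*t)*sin(2*t)

Divide through by 4: q'' + 8q' + 20q = -2.
Characteristic equation r² + 8r + 20 = 0 has discriminant (8)² - 4·(20) = -16 < 0, so r = -4 ± 2i.
Hence q_h = C1*cos(2*t)*exp(-4*t) + C2*exp(-4*t)*sin(2*t).
For the particular solution try q_p = A0. Substituting and matching coefficients of each power of t gives A0 = -1/10, so q_p = -1/10.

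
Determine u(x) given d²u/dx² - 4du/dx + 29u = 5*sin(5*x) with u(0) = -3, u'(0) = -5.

Characteristic equation r² - 4r + 29 = 0 has discriminant (-4)² - 4·(29) = -100 < 0, so r = 2 ± 5i.
Hence u_h = C1*cos(5*x)*exp(2*x) + C2*exp(2*x)*sin(5*x).
Try u_p = A*cos(5*x) + B*sin(5*x). Substituting and equating the coefficients of cos(5x) and sin(5x) gives A = 25/104, B = 5/104, so u_p = 5*sin(5*x)/104 + 25*cos(5*x)/104.
General solution: u = 5*sin(5*x)/104 + 25*cos(5*x)/104 + C1*cos(5*x)*exp(2*x) + C2*exp(2*x)*sin(5*x).
Apply the initial conditions: u(0) = 25/104 + C1 = -3 and u'(0) = 25/104 + 2*C1 + 5*C2 = -5. Solving gives C1 = -337/104, C2 = 129/520.

u = 5*sin(5*x)/104 + 25*cos(5*x)/104 - 337*cos(5*x)*exp(2*x)/104 + 129*exp(2*x)*sin(5*x)/520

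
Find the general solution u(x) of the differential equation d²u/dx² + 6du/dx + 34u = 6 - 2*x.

Characteristic equation r² + 6r + 34 = 0 has discriminant (6)² - 4·(34) = -100 < 0, so r = -3 ± 5i.
Hence u_h = C1*cos(5*x)*exp(-3*x) + C2*exp(-3*x)*sin(5*x).
For the particular solution try u_p = A0 + A1*x. Substituting and matching coefficients of each power of x gives A0 = 54/289, A1 = -1/17, so u_p = 54/289 - x/17.

u = 54/289 - x/17 + C1*cos(5*x)*exp(-3*x) + C2*exp(-3*x)*sin(5*x)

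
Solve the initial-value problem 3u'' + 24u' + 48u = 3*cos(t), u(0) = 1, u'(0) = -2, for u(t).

u = 8*sin(t)/289 + 15*cos(t)/289 + 274*exp(-4*t)/289 + 30*t*exp(-4*t)/17

Divide through by 3: u'' + 8u' + 16u = cos(t).
Characteristic equation r² + 8r + 16 = 0 has discriminant (8)² - 4·(16) = 0, so r = -4 is a repeated root.
Hence u_h = (C1 + C2*t)*exp(-4*t).
Try u_p = A*cos(t) + B*sin(t). Substituting and equating the coefficients of cos(t) and sin(t) gives A = 15/289, B = 8/289, so u_p = 8*sin(t)/289 + 15*cos(t)/289.
General solution: u = 8*sin(t)/289 + 15*cos(t)/289 + C1*exp(-4*t) + C2*t*exp(-4*t).
Apply the initial conditions: u(0) = 15/289 + C1 = 1 and u'(0) = 8/289 + C2 - 4*C1 = -2. Solving gives C1 = 274/289, C2 = 30/17.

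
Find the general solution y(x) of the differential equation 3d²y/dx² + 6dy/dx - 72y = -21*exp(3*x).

Divide through by 3: y'' + 2y' - 24y = -7*exp(3*x).
Characteristic equation r² + 2r - 24 = 0 factors as (r + 6)(r - 4) = 0, so r = -6, 4.
Hence y_h = C1*exp(-6*x) + C2*exp(4*x).
Try y_p = A*exp(3*x). Substituting into the equation and dividing by exp(3*x) gives A = 7/9, so y_p = 7*exp(3*x)/9.

y = 7*exp(3*x)/9 + C1*exp(-6*x) + C2*exp(4*x)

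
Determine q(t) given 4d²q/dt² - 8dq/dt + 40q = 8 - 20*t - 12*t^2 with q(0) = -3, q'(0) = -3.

q = 17/125 - 31*t/50 - 3*t**2/10 - 392*cos(3*t)*exp(t)/125 + 63*exp(t)*sin(3*t)/250

Divide through by 4: q'' - 2q' + 10q = 2 - 5*t - 3*t^2.
Characteristic equation r² - 2r + 10 = 0 has discriminant (-2)² - 4·(10) = -36 < 0, so r = 1 ± 3i.
Hence q_h = C1*cos(3*t)*exp(t) + C2*exp(t)*sin(3*t).
For the particular solution try q_p = A0 + A1*t + A2*t^2. Substituting and matching coefficients of each power of t gives A0 = 17/125, A1 = -31/50, A2 = -3/10, so q_p = 17/125 - 31*t/50 - 3*t^2/10.
General solution: q = 17/125 - 31*t/50 - 3*t^2/10 + C1*cos(3*t)*exp(t) + C2*exp(t)*sin(3*t).
Apply the initial conditions: q(0) = 17/125 + C1 = -3 and q'(0) = -31/50 + C1 + 3*C2 = -3. Solving gives C1 = -392/125, C2 = 63/250.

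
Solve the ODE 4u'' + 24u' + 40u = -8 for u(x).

Divide through by 4: u'' + 6u' + 10u = -2.
Characteristic equation r² + 6r + 10 = 0 has discriminant (6)² - 4·(10) = -4 < 0, so r = -3 ± i.
Hence u_h = C1*cos(x)*exp(-3*x) + C2*exp(-3*x)*sin(x).
For the particular solution try u_p = A0. Substituting and matching coefficients of each power of x gives A0 = -1/5, so u_p = -1/5.

u = -1/5 + C1*cos(x)*exp(-3*x) + C2*exp(-3*x)*sin(x)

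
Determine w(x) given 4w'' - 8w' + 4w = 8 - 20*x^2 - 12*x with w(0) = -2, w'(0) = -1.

w = -34 - 23*x - 5*x**2 + 32*exp(x) - 10*x*exp(x)

Divide through by 4: w'' - 2w' + w = 2 - 5*x^2 - 3*x.
Characteristic equation r² - 2r + 1 = 0 has discriminant (-2)² - 4·(1) = 0, so r = 1 is a repeated root.
Hence w_h = (C1 + C2*x)*exp(x).
For the particular solution try w_p = A0 + A1*x + A2*x^2. Substituting and matching coefficients of each power of x gives A0 = -34, A1 = -23, A2 = -5, so w_p = -34 - 23*x - 5*x^2.
General solution: w = -34 - 23*x - 5*x^2 + C1*exp(x) + C2*x*exp(x).
Apply the initial conditions: w(0) = -34 + C1 = -2 and w'(0) = -23 + C1 + C2 = -1. Solving gives C1 = 32, C2 = -10.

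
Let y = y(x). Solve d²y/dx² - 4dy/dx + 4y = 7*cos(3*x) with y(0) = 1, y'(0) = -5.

y = -84*sin(3*x)/169 - 35*cos(3*x)/169 + 204*exp(2*x)/169 - 77*x*exp(2*x)/13

Characteristic equation r² - 4r + 4 = 0 has discriminant (-4)² - 4·(4) = 0, so r = 2 is a repeated root.
Hence y_h = (C1 + C2*x)*exp(2*x).
Try y_p = A*cos(3*x) + B*sin(3*x). Substituting and equating the coefficients of cos(3x) and sin(3x) gives A = -35/169, B = -84/169, so y_p = -84*sin(3*x)/169 - 35*cos(3*x)/169.
General solution: y = -84*sin(3*x)/169 - 35*cos(3*x)/169 + C1*exp(2*x) + C2*x*exp(2*x).
Apply the initial conditions: y(0) = -35/169 + C1 = 1 and y'(0) = -252/169 + C2 + 2*C1 = -5. Solving gives C1 = 204/169, C2 = -77/13.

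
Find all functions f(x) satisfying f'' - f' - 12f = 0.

Characteristic equation r² - r - 12 = 0 factors as (r + 3)(r - 4) = 0, so r = -3, 4.
Hence f_h = C1*exp(-3*x) + C2*exp(4*x).

f = C1*exp(-3*x) + C2*exp(4*x)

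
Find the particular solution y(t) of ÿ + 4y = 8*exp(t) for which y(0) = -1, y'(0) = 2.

Characteristic equation r² + 4 = 0 has discriminant (0)² - 4·(4) = -16 < 0, so r = ± 2i.
Hence y_h = C1*cos(2*t) + C2*sin(2*t).
Try y_p = A*exp(t). Substituting into the equation and dividing by exp(t) gives A = 8/5, so y_p = 8*exp(t)/5.
General solution: y = 8*exp(t)/5 + C1*cos(2*t) + C2*sin(2*t).
Apply the initial conditions: y(0) = 8/5 + C1 = -1 and y'(0) = 8/5 + 2*C2 = 2. Solving gives C1 = -13/5, C2 = 1/5.

y = -13*cos(2*t)/5 + sin(2*t)/5 + 8*exp(t)/5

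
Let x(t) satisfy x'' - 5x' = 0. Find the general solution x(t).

x = C2 + C1*exp(5*t)

Characteristic equation r² - 5r = 0 factors as (r - 5)r = 0, so r = 5, 0.
Hence x_h = C1*exp(5*t) + C2.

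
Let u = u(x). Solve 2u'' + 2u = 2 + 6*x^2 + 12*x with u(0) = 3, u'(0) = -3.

Divide through by 2: u'' + u = 1 + 3*x^2 + 6*x.
Characteristic equation r² + 1 = 0 has discriminant (0)² - 4·(1) = -4 < 0, so r = ± i.
Hence u_h = C1*cos(x) + C2*sin(x).
For the particular solution try u_p = A0 + A1*x + A2*x^2. Substituting and matching coefficients of each power of x gives A0 = -5, A1 = 6, A2 = 3, so u_p = -5 + 3*x^2 + 6*x.
General solution: u = -5 + 3*x^2 + 6*x + C1*cos(x) + C2*sin(x).
Apply the initial conditions: u(0) = -5 + C1 = 3 and u'(0) = 6 + C2 = -3. Solving gives C1 = 8, C2 = -9.

u = -5 - 9*sin(x) + 3*x**2 + 6*x + 8*cos(x)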